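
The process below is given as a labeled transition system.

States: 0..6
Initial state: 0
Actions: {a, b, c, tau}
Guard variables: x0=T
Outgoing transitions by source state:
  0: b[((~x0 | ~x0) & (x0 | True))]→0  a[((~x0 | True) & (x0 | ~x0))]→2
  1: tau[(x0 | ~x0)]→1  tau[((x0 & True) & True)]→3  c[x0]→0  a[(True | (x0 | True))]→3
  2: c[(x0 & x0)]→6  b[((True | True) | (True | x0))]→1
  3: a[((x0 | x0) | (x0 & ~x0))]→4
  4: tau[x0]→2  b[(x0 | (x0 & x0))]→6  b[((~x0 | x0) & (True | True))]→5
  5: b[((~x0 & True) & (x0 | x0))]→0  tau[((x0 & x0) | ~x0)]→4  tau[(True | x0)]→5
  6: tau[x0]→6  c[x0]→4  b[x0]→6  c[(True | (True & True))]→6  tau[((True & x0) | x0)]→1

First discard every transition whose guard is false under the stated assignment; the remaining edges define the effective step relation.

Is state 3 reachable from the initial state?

Answer: REACHABLE

Analysis:
18 transition(s) survive guard evaluation.
L0 = {0}
L1 = {2}  now seen {0,2}
L2 = {1,6}  now seen {0,1,2,6}
L3 = {3,4}  now seen {0,1,2,3,4,6}
L4 = {5}  now seen {0,1,2,3,4,5,6}
Reach set: {0,1,2,3,4,5,6}
witness 3: a·b·tau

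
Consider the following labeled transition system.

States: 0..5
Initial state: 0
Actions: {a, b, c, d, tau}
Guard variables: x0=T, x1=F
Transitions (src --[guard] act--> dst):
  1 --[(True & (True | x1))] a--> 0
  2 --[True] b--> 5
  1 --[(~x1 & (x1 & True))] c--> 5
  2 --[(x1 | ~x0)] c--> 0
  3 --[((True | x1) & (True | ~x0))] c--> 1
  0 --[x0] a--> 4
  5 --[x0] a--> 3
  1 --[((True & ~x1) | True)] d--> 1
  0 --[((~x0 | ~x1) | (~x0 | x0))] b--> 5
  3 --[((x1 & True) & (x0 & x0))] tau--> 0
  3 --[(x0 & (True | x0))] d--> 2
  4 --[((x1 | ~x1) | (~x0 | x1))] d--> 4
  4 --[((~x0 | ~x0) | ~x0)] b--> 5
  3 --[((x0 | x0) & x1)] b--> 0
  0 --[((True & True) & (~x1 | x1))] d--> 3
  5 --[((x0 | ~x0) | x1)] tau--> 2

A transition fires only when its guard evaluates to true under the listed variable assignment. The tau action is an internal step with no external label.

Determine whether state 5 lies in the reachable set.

Answer: REACHABLE

Analysis:
After dropping false guards: 11 live edges.
Layer 0: {0}
Layer 1: {3,4,5}  total {0,3,4,5}
Layer 2: {1,2}  total {0,1,2,3,4,5}
Reachable = {0,1,2,3,4,5}
witness 5: b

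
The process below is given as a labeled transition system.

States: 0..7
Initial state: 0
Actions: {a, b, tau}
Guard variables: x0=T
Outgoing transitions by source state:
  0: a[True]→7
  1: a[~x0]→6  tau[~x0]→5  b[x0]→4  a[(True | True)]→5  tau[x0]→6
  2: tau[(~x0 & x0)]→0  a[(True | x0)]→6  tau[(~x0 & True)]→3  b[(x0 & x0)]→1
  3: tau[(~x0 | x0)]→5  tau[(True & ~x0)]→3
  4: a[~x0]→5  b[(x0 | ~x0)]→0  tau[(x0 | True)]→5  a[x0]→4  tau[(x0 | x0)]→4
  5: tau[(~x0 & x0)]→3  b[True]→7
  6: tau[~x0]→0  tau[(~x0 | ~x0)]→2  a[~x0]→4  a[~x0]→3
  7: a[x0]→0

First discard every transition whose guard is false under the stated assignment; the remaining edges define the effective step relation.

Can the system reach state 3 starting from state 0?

Answer: UNREACHABLE

Trace:
Guard filter leaves 13 enabled edge(s).
Layer 0: {0}
Layer 1: {7}  now seen {0,7}
R = {0,7}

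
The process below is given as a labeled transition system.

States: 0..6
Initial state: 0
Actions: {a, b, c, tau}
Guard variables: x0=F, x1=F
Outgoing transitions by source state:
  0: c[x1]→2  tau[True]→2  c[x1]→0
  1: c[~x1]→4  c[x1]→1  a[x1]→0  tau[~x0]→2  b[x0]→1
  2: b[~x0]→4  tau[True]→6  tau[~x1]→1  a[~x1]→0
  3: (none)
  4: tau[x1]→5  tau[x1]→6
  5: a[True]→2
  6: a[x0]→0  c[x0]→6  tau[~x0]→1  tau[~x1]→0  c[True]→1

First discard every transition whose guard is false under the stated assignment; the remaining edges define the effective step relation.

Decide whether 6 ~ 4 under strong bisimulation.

Bisimulation quotient by refinement:
  P[0] = {{0,1,2,3,4,5,6}}
  P[1] = {{0},{1,6},{2},{3,4},{5}}
  P[2] = {{0},{1},{2},{3,4},{5},{6}}
Fixed point at round 3; 6 class(es).
6∈{6}, 4∈{3,4}

Answer: NOT BISIMILAR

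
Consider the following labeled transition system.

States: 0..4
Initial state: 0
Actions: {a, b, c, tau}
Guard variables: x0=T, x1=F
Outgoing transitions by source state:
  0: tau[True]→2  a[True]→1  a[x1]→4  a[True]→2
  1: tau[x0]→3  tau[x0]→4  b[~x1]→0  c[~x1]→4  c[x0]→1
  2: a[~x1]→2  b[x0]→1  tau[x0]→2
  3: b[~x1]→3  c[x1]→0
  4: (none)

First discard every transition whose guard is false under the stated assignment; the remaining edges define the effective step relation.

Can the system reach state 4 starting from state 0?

Guard filter leaves 12 enabled edge(s).
depth 0: {0}
depth 1: {1,2}  now seen {0,1,2}
depth 2: {3,4}  now seen {0,1,2,3,4}
R = {0,1,2,3,4}
Path to 4: a·tau

Answer: REACHABLE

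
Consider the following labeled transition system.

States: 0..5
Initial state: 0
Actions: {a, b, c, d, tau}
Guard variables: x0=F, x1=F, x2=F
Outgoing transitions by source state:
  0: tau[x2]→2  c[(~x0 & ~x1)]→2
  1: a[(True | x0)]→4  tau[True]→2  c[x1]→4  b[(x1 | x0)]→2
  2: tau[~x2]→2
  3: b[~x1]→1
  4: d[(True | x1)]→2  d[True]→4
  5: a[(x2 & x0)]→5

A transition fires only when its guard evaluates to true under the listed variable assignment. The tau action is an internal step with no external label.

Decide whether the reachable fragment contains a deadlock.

Answer: DEADLOCK-FREE

Trace:
Reach set: {0,2}
  0: c→2  [1 exit(s)]
  2: tau→2  [1 exit(s)]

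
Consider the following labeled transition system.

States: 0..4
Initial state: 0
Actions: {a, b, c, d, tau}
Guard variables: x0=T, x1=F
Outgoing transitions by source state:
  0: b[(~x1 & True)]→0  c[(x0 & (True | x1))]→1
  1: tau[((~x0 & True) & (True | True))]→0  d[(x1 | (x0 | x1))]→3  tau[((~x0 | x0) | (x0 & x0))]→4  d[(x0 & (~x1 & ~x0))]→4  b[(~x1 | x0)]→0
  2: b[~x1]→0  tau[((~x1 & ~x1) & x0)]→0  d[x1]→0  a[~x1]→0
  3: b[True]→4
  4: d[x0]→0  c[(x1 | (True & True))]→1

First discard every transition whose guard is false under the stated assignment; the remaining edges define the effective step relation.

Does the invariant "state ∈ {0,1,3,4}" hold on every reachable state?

Safe = {0,1,3,4}
Reach set: {0,1,3,4}
  0: ✓
  1: ✓
  3: ✓
  4: ✓

Answer: INVARIANT HOLDS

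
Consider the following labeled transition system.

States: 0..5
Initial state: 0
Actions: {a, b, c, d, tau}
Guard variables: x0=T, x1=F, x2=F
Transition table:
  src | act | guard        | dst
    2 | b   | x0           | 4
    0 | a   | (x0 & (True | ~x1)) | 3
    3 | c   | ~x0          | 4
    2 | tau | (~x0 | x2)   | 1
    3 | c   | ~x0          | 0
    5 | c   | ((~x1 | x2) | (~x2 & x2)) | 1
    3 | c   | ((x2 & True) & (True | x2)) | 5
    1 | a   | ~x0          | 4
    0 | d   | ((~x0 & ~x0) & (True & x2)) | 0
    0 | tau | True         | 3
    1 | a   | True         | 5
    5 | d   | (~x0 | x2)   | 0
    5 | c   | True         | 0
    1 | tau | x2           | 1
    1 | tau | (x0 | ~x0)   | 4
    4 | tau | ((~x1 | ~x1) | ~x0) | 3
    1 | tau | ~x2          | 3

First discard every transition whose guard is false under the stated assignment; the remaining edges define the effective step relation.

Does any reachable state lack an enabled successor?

Answer: DEADLOCK at state 3

Analysis:
Reachable = {0,3}
  0: a→3  tau→3  [2 exit(s)]
  3: ∅  [no exit]
witness 3: a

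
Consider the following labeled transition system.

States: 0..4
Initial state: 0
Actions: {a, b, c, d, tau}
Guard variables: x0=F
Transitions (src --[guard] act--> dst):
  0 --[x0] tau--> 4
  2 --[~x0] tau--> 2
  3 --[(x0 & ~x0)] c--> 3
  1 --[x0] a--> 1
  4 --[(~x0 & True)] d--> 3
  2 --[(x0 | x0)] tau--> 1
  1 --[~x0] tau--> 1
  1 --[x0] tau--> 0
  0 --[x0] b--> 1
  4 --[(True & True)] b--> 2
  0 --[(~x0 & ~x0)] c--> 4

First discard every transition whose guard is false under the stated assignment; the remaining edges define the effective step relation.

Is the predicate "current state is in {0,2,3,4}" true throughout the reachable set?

Answer: INVARIANT HOLDS

Analysis:
Safe = {0,2,3,4}
R = {0,2,3,4}
  0: ok
  2: ok
  3: ok
  4: ok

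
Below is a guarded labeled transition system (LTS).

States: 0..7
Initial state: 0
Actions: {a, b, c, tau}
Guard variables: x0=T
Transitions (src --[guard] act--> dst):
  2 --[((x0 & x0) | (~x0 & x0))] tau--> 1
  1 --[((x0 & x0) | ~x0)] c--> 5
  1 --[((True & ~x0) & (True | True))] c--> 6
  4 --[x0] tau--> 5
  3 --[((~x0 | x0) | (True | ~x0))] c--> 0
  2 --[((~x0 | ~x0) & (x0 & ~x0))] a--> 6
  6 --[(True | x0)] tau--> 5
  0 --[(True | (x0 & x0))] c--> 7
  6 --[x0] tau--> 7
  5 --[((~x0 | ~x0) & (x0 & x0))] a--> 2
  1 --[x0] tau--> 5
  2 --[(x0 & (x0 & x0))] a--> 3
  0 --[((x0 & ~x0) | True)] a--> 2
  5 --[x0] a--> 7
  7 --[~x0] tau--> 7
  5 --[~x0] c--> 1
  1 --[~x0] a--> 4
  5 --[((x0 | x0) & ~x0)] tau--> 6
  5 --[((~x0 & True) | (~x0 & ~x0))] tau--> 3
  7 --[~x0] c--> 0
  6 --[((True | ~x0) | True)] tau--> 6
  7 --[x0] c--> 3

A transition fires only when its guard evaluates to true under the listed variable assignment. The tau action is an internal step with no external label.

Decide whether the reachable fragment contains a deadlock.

Answer: DEADLOCK-FREE

Trace:
Reach set: {0,1,2,3,5,7}
  0: a→2  c→7  [deg 2]
  1: c→5  tau→5  [deg 2]
  2: a→3  tau→1  [deg 2]
  3: c→0  [deg 1]
  5: a→7  [deg 1]
  7: c→3  [deg 1]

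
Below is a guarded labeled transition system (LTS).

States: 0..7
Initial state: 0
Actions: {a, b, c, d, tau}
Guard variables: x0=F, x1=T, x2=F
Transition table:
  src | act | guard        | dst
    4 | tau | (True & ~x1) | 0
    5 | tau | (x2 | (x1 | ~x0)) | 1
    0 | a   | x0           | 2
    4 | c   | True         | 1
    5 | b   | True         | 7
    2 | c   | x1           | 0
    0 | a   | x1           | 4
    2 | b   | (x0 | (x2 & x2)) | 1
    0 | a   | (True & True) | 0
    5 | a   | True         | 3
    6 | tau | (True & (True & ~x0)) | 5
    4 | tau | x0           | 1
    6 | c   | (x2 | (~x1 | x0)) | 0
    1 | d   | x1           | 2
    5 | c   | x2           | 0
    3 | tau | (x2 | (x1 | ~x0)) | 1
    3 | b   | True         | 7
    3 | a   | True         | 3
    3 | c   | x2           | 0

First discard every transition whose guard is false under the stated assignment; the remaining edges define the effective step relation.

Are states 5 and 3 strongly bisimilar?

Compute ~ classes (split until stable):
  round 0: {{0,1,2,3,4,5,6,7}}
  round 1: {{0},{1},{2,4},{3,5},{6},{7}}
  round 2: {{0},{1},{2},{3,5},{4},{6},{7}}
Fixed point at round 3; 7 class(es).
[5]={3,5}  [3]={3,5}

Answer: BISIMILAR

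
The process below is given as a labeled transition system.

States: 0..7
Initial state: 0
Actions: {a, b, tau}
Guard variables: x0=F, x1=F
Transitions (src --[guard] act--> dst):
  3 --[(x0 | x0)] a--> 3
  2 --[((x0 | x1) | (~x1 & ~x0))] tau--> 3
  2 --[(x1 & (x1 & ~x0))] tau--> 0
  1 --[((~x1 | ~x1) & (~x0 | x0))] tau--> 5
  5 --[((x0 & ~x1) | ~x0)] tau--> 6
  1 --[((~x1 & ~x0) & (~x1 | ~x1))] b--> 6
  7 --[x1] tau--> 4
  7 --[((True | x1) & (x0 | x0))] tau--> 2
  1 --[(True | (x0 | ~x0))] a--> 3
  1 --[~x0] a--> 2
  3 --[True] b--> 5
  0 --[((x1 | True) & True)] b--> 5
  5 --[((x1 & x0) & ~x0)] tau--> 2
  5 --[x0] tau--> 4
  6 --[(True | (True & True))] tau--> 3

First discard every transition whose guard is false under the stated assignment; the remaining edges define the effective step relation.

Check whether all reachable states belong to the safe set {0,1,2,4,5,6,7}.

Answer: INVARIANT VIOLATED at state 3

Trace:
Safe = {0,1,2,4,5,6,7}
Reach set: {0,3,5,6}
  0: ok
  3: outside
  5: ok
  6: ok
reach 3 via b·tau·tau — violates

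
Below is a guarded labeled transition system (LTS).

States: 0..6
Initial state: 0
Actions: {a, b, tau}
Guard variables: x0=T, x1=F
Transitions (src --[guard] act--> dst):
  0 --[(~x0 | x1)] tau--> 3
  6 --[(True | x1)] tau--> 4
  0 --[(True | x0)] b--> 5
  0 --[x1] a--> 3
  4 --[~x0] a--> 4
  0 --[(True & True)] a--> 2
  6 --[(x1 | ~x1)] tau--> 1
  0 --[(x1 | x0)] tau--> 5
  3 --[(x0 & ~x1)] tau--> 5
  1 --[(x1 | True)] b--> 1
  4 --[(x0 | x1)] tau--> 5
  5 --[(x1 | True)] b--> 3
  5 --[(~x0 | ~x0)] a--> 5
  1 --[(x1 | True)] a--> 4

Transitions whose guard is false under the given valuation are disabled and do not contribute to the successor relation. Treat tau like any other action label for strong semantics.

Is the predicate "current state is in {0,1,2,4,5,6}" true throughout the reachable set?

Safe = {0,1,2,4,5,6}
R = {0,2,3,5}
  0: ok
  2: ok
  3: outside
  5: ok
witness against invariant: b·b → 3

Answer: INVARIANT VIOLATED at state 3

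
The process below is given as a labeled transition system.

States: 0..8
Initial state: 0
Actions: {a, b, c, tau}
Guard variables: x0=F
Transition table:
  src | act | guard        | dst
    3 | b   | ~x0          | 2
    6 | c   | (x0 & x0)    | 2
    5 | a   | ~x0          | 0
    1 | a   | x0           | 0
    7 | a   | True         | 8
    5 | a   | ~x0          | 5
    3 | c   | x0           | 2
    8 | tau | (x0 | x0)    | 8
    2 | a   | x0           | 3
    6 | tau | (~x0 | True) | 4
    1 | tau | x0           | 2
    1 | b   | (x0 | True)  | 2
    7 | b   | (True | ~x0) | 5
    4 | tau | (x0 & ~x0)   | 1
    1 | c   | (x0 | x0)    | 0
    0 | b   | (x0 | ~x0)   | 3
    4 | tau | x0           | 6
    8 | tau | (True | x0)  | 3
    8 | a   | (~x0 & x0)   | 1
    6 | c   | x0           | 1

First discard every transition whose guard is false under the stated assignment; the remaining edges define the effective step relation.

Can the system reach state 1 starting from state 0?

After dropping false guards: 9 live edges.
Layer 0: {0}
Layer 1: {3}  now seen {0,3}
Layer 2: {2}  now seen {0,2,3}
Reachable = {0,2,3}

Answer: UNREACHABLE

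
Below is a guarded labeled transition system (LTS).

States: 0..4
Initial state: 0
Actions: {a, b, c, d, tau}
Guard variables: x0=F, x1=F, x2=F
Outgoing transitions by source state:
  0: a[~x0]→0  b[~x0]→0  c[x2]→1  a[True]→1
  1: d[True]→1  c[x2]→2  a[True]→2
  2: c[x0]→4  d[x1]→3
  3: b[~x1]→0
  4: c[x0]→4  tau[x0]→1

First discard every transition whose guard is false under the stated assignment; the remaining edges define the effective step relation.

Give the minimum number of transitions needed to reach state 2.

Answer: 2

Working:
Breadth-first toward 2:
  L0 = {0}
  L1 = {1}
  L2 = {2}
first hit 2 at d=2 via a·a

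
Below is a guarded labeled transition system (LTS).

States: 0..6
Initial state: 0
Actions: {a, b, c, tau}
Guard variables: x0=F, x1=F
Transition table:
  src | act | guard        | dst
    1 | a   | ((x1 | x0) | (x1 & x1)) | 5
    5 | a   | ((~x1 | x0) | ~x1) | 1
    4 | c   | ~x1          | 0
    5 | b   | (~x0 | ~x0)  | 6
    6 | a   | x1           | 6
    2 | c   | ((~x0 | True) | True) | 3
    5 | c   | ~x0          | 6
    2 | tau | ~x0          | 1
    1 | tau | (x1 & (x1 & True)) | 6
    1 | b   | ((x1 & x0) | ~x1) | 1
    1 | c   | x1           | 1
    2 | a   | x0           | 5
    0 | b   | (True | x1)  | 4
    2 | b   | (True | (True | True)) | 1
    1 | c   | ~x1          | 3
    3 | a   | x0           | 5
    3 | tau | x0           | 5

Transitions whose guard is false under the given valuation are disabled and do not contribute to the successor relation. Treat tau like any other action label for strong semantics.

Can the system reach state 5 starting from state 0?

After dropping false guards: 10 live edges.
L0 = {0}
L1 = {4}  total {0,4}
R = {0,4}

Answer: UNREACHABLE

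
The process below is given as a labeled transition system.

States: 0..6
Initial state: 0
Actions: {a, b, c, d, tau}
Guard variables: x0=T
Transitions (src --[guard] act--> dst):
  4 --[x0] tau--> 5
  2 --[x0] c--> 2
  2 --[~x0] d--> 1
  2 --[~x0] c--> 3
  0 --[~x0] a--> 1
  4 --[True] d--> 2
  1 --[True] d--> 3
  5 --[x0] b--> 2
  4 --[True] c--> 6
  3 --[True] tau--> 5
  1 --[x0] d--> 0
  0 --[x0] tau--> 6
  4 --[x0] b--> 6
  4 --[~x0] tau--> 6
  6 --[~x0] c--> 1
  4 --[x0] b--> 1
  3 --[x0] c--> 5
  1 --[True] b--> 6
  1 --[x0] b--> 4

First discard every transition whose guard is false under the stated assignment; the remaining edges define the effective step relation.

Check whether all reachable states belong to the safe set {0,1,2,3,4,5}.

Safe = {0,1,2,3,4,5}
R = {0,6}
  0: safe
  6: outside
counterexample path to 6: tau

Answer: INVARIANT VIOLATED at state 6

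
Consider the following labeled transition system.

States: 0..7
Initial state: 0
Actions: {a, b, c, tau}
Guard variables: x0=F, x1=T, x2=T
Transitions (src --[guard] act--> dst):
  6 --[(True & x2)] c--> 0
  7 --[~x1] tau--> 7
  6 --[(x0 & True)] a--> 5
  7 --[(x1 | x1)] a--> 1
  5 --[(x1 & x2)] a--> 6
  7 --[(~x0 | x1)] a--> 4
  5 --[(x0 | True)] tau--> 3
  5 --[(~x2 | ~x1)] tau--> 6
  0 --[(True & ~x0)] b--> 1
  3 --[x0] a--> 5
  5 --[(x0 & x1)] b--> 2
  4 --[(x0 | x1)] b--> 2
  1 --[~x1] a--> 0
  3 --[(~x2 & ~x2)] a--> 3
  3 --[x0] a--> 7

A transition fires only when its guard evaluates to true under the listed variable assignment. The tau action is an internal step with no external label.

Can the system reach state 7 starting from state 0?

Answer: UNREACHABLE

Working:
After dropping false guards: 7 live edges.
L0 = {0}
L1 = {1}  now seen {0,1}
Reach set: {0,1}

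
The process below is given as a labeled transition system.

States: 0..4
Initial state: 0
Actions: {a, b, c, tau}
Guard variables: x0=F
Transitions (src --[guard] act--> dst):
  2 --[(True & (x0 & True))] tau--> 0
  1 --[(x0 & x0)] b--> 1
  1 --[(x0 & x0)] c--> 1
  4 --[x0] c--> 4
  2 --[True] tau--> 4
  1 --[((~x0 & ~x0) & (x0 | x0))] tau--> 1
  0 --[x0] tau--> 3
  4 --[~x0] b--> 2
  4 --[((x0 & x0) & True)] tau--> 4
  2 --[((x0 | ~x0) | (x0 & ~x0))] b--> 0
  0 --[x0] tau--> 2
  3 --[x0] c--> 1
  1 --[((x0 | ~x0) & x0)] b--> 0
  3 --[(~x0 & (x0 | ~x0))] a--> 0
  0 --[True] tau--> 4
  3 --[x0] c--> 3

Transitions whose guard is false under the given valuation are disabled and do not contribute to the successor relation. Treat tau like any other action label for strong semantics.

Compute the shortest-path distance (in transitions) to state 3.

BFS to 3:
  depth 0: {0}
  depth 1: {4}
  depth 2: {2}
3 never appears.

Answer: UNREACHABLE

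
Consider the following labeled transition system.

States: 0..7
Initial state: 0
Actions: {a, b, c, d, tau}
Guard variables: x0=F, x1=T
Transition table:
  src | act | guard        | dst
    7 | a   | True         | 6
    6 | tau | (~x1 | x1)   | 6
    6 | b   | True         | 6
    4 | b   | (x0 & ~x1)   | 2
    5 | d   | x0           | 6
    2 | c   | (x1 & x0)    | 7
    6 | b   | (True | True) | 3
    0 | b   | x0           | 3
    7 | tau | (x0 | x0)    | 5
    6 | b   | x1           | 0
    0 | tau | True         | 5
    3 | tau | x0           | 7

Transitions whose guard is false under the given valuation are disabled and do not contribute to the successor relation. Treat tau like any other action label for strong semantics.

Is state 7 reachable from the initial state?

Answer: UNREACHABLE

Working:
Guard filter leaves 6 enabled edge(s).
Layer 0: {0}
Layer 1: {5}  total {0,5}
R = {0,5}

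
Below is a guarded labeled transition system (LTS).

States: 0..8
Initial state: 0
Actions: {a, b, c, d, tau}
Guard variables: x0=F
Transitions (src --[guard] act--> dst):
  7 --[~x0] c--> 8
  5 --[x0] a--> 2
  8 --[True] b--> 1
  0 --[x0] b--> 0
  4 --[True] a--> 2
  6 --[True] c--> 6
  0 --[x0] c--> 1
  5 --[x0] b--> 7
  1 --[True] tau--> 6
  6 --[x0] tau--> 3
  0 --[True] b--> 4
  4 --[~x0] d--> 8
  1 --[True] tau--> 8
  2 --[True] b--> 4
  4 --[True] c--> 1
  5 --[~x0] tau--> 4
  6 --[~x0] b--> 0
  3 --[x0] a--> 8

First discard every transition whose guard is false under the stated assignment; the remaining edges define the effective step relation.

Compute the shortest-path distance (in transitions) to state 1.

Layered search for 1:
  L0 = {0}
  L1 = {4}
  L2 = {1,2,8}
first hit 1 at d=2 via b·c

Answer: 2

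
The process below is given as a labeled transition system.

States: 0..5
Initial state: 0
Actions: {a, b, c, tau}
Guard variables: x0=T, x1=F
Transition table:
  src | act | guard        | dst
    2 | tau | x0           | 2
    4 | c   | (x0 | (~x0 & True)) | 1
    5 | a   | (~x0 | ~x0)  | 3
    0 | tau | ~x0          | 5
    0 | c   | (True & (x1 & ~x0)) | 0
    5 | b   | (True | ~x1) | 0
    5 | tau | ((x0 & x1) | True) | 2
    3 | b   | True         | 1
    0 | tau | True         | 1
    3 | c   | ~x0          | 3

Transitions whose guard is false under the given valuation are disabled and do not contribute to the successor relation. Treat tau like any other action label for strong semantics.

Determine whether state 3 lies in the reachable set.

After dropping false guards: 6 live edges.
depth 0: {0}
depth 1: {1}  total {0,1}
Reachable = {0,1}

Answer: UNREACHABLE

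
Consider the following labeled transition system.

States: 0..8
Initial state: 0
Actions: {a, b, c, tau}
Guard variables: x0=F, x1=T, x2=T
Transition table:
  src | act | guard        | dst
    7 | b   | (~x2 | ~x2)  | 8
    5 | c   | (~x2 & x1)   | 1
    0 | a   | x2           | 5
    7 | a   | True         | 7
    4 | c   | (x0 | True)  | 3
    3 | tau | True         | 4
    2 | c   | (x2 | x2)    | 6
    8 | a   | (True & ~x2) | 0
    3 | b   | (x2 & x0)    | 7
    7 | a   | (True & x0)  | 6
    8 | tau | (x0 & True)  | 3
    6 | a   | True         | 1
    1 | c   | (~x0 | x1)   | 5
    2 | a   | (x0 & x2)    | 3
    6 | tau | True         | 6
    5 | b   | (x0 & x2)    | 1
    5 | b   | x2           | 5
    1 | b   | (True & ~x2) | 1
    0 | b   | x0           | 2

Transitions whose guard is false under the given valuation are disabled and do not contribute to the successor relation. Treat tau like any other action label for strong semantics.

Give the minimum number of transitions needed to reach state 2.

Answer: UNREACHABLE

Analysis:
Breadth-first toward 2:
  depth 0: {0}
  depth 1: {5}
2 never appears.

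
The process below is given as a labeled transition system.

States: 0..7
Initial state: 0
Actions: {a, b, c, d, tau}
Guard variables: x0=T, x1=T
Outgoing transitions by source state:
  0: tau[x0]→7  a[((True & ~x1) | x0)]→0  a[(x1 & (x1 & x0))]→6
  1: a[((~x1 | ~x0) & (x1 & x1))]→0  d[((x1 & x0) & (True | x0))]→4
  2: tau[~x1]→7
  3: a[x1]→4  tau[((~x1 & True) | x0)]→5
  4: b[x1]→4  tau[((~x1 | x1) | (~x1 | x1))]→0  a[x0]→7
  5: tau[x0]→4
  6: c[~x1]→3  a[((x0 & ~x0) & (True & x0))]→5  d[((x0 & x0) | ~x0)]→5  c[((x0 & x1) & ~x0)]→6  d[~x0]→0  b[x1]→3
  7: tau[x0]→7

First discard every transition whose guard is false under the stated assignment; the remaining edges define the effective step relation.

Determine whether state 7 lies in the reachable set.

After dropping false guards: 13 live edges.
Layer 0: {0}
Layer 1: {6,7}  cumulative {0,6,7}
Layer 2: {3,5}  cumulative {0,3,5,6,7}
Layer 3: {4}  cumulative {0,3,4,5,6,7}
Reach set: {0,3,4,5,6,7}
Path to 7: tau

Answer: REACHABLE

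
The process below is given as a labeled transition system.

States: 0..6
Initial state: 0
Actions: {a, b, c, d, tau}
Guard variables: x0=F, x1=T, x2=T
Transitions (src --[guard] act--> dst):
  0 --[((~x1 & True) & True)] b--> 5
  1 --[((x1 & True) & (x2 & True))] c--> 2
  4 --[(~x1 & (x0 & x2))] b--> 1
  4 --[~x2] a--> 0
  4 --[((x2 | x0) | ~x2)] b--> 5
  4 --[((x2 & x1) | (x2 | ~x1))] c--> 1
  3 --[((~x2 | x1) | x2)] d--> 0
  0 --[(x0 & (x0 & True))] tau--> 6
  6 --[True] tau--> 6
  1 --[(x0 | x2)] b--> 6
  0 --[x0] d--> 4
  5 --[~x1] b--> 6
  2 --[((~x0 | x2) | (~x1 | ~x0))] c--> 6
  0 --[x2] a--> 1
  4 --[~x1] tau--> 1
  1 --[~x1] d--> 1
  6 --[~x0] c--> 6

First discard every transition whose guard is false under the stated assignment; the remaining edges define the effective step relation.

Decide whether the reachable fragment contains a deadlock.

Answer: DEADLOCK-FREE

Working:
R = {0,1,2,6}
  0: a→1  [deg 1]
  1: b→6  c→2  [deg 2]
  2: c→6  [deg 1]
  6: c→6  tau→6  [deg 2]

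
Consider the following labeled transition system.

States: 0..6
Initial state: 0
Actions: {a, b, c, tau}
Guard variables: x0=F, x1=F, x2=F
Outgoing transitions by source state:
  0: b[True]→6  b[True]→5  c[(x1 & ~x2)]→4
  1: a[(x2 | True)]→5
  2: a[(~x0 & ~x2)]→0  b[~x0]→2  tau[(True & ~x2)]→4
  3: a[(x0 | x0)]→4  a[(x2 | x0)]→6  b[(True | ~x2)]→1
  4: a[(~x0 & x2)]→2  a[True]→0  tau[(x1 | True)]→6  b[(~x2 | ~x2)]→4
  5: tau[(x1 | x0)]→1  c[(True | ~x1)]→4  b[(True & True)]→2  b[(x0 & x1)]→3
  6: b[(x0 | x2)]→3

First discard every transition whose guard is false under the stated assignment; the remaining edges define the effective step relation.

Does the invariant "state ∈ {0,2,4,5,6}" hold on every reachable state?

Safe = {0,2,4,5,6}
R = {0,2,4,5,6}
  0: ✓
  2: ✓
  4: ✓
  5: ✓
  6: ✓

Answer: INVARIANT HOLDS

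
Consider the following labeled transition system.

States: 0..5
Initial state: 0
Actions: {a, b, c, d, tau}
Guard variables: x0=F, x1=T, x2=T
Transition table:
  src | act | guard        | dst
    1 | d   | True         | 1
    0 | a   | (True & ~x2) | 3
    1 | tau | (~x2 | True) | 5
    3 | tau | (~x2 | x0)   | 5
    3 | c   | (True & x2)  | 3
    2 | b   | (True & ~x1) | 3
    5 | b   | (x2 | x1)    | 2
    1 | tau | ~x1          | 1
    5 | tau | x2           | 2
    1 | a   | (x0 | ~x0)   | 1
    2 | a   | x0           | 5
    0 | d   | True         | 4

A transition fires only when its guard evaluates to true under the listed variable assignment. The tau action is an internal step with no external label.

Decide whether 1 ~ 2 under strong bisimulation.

Refine partition for ~:
  P[0] = {{0,1,2,3,4,5}}
  P[1] = {{0},{1},{2,4},{3},{5}}
Fixed point at round 2; 5 class(es).
[1]={1}  [2]={2,4}

Answer: NOT BISIMILAR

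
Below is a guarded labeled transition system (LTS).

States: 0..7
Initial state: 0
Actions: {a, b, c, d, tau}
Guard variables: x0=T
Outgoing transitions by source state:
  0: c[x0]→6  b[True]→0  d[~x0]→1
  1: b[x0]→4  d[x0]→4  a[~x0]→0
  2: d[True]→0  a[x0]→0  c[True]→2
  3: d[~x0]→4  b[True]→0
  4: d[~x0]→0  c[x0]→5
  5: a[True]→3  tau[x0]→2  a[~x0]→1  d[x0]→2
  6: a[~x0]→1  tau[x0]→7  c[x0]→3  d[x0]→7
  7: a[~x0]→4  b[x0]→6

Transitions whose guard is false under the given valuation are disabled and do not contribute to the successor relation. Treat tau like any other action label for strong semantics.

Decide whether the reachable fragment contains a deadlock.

Answer: DEADLOCK-FREE

Analysis:
Reachable = {0,3,6,7}
  0: b→0  c→6  [2 exit(s)]
  3: b→0  [1 exit(s)]
  6: c→3  d→7  tau→7  [3 exit(s)]
  7: b→6  [1 exit(s)]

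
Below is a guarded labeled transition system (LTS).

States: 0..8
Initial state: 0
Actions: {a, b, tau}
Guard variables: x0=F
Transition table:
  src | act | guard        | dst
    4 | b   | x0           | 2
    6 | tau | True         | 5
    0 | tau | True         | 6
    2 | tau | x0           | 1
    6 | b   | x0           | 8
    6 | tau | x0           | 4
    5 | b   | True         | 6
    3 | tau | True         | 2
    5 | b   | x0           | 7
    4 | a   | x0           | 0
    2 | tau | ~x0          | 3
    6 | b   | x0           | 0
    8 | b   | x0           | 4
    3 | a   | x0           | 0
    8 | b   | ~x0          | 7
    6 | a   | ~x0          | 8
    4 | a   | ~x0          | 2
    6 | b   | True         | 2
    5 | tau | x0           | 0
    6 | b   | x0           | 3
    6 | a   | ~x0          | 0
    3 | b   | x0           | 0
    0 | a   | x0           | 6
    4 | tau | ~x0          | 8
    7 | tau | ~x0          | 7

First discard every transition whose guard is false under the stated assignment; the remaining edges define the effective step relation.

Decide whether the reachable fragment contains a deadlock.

Reach set: {0,2,3,5,6,7,8}
  0: tau→6  [1 exit(s)]
  2: tau→3  [1 exit(s)]
  3: tau→2  [1 exit(s)]
  5: b→6  [1 exit(s)]
  6: a→0  a→8  b→2  tau→5  [4 exit(s)]
  7: tau→7  [1 exit(s)]
  8: b→7  [1 exit(s)]

Answer: DEADLOCK-FREE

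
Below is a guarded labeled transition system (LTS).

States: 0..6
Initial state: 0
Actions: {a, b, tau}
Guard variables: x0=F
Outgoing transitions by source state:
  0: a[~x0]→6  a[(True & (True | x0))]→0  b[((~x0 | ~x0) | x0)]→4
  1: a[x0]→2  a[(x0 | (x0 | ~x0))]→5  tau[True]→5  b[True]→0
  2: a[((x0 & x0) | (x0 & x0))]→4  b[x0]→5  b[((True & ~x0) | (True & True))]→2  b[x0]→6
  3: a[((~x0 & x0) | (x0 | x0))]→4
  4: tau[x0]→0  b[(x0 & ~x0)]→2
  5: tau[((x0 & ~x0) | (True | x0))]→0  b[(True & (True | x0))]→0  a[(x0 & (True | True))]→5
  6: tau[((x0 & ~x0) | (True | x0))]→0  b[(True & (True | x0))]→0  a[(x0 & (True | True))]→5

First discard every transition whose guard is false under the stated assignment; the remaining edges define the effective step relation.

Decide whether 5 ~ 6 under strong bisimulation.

Answer: BISIMILAR

Trace:
Compute ~ classes (split until stable):
  P[0] = {{0,1,2,3,4,5,6}}
  P[1] = {{0},{1},{2},{3,4},{5,6}}
stable after 2 split(s): 5 block(s)
[5]={5,6}  [6]={5,6}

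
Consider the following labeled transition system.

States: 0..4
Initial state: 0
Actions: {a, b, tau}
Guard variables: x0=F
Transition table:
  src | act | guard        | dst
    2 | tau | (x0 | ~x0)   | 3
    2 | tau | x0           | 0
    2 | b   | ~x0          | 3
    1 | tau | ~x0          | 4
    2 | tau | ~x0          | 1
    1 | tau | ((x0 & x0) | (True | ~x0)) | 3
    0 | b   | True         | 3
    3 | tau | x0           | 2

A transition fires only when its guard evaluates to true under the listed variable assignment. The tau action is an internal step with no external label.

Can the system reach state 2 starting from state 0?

Answer: UNREACHABLE

Trace:
6 transition(s) survive guard evaluation.
L0 = {0}
L1 = {3}  total {0,3}
Reach set: {0,3}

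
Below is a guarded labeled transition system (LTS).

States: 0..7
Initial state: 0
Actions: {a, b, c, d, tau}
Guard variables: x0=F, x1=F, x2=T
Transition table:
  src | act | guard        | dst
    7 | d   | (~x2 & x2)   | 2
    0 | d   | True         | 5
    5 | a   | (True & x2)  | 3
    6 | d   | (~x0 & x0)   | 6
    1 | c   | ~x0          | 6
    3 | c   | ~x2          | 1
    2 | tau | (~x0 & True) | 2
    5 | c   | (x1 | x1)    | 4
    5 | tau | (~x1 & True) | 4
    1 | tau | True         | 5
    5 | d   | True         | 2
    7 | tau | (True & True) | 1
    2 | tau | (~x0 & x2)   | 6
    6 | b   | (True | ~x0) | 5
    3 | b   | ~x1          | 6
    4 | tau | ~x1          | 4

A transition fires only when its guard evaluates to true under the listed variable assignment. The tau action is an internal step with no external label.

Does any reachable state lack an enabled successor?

Answer: DEADLOCK-FREE

Working:
R = {0,2,3,4,5,6}
  0: d→5  [deg 1]
  2: tau→2  tau→6  [deg 2]
  3: b→6  [deg 1]
  4: tau→4  [deg 1]
  5: a→3  d→2  tau→4  [deg 3]
  6: b→5  [deg 1]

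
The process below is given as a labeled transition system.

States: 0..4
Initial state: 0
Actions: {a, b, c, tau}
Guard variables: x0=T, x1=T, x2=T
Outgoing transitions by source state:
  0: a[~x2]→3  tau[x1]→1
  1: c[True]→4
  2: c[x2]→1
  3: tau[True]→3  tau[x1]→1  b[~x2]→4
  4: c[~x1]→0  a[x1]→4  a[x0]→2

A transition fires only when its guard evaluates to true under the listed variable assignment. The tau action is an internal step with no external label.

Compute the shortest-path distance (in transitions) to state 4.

Layered search for 4:
  Layer 0: {0}
  Layer 1: {1}
  Layer 2: {4}
first hit 4 at d=2 via tau·c

Answer: 2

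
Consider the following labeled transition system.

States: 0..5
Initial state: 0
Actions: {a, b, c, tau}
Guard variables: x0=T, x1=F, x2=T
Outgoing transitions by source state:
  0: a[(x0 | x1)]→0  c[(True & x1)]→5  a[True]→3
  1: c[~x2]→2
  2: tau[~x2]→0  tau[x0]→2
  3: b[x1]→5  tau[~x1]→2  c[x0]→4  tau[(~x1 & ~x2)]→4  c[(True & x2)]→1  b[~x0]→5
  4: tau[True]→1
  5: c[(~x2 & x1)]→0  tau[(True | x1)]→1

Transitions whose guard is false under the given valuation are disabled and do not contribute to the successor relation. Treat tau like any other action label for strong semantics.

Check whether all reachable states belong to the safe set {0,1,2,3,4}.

Answer: INVARIANT HOLDS

Analysis:
Safe = {0,1,2,3,4}
Reach set: {0,1,2,3,4}
  0: safe
  1: safe
  2: safe
  3: safe
  4: safe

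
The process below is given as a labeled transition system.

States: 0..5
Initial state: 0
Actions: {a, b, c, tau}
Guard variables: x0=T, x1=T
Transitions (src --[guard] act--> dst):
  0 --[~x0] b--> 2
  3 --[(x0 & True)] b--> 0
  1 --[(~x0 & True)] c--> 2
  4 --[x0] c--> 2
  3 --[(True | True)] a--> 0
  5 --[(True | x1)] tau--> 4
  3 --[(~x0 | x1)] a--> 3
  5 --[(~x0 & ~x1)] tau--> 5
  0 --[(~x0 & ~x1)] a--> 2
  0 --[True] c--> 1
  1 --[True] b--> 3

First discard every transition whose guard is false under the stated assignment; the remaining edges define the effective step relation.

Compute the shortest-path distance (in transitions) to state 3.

Answer: 2

Working:
Layered search for 3:
  depth 0: {0}
  depth 1: {1}
  depth 2: {3}
3 enters at depth 2; path c·b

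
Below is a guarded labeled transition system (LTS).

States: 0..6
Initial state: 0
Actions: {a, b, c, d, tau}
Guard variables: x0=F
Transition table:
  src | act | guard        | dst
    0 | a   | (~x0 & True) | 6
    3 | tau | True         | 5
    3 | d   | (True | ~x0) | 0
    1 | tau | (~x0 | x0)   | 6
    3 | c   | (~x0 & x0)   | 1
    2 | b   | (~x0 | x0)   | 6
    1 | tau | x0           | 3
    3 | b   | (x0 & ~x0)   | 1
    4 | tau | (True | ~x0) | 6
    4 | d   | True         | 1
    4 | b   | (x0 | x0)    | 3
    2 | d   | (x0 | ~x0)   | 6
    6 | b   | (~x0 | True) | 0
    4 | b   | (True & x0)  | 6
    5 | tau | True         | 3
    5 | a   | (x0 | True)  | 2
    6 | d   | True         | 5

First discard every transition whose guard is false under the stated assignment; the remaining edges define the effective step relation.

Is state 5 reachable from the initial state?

Answer: REACHABLE

Analysis:
12 transition(s) survive guard evaluation.
depth 0: {0}
depth 1: {6}  cumulative {0,6}
depth 2: {5}  cumulative {0,5,6}
depth 3: {2,3}  cumulative {0,2,3,5,6}
Reach set: {0,2,3,5,6}
witness 5: a·d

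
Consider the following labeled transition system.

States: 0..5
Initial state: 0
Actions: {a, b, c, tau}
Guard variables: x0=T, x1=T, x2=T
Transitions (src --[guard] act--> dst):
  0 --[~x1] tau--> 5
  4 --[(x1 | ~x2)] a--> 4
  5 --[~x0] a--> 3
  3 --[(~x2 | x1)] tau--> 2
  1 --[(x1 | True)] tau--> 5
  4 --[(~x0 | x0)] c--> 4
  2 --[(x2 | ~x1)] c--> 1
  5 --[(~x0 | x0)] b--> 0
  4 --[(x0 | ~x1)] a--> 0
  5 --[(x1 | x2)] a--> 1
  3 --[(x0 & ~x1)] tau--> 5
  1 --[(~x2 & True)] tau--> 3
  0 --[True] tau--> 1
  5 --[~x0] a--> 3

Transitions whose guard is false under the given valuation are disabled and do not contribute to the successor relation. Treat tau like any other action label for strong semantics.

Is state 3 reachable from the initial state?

Answer: UNREACHABLE

Working:
9 transition(s) survive guard evaluation.
depth 0: {0}
depth 1: {1}  now seen {0,1}
depth 2: {5}  now seen {0,1,5}
R = {0,1,5}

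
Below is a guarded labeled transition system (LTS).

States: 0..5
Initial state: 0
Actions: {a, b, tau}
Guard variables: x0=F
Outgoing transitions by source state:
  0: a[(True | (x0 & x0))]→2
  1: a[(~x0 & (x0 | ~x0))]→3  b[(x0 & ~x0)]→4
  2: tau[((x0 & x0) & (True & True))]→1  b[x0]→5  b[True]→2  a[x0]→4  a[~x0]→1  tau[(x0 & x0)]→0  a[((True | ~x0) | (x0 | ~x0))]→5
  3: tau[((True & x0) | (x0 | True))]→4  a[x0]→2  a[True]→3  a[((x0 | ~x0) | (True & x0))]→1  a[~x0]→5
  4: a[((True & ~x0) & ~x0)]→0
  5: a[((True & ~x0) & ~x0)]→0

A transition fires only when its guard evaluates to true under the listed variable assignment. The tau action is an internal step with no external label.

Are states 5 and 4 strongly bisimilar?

Answer: BISIMILAR

Working:
Bisimulation quotient by refinement:
  round 0: {{0,1,2,3,4,5}}
  round 1: {{0,1,4,5},{2},{3}}
  round 2: {{0},{1},{2},{3},{4,5}}
stable after 3 split(s): 5 block(s)
5∈{4,5}, 4∈{4,5}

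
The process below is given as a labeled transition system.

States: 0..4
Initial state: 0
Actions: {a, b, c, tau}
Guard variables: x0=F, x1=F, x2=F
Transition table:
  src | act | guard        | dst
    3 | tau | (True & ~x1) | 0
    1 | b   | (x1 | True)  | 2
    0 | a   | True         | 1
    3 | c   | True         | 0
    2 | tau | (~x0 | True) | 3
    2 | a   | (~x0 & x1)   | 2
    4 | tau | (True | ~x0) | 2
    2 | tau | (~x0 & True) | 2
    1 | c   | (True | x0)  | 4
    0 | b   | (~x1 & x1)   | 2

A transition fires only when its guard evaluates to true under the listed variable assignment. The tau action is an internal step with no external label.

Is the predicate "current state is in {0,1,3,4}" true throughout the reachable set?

Answer: INVARIANT VIOLATED at state 2

Working:
Safe = {0,1,3,4}
R = {0,1,2,3,4}
  0: safe
  1: safe
  2: ✗ unsafe
  3: safe
  4: safe
reach 2 via a·b — violates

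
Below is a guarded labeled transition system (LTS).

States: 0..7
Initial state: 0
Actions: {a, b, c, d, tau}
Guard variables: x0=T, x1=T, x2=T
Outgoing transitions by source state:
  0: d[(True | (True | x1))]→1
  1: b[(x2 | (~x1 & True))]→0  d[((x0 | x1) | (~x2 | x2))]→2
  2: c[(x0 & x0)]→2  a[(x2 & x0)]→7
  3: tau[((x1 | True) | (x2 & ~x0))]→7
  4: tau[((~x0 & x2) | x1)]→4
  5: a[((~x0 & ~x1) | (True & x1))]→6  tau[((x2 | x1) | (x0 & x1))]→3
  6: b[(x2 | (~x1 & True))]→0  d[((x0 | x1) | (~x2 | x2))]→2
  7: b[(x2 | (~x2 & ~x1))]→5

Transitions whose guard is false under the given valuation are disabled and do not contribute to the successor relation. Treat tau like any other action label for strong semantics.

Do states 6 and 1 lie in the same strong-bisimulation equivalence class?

Answer: BISIMILAR

Working:
Refine partition for ~:
  P[0] = {{0,1,2,3,4,5,6,7}}
  P[1] = {{0},{1,6},{2},{3,4},{5},{7}}
  P[2] = {{0},{1,6},{2},{3},{4},{5},{7}}
7 equivalence class(es) (converged in 3)
6∈{1,6}, 1∈{1,6}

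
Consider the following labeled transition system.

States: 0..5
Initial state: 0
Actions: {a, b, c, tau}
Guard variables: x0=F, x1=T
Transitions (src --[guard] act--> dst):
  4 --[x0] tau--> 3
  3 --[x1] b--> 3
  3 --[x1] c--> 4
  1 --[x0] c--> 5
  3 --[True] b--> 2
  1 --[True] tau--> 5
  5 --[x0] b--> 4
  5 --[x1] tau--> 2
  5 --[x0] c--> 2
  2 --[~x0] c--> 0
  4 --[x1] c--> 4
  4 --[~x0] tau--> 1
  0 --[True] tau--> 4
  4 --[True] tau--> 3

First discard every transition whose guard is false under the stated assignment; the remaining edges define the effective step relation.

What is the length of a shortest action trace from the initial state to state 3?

Breadth-first toward 3:
  L0 = {0}
  L1 = {4}
  L2 = {1,3}
depth(3)=2, e.g. tau·tau

Answer: 2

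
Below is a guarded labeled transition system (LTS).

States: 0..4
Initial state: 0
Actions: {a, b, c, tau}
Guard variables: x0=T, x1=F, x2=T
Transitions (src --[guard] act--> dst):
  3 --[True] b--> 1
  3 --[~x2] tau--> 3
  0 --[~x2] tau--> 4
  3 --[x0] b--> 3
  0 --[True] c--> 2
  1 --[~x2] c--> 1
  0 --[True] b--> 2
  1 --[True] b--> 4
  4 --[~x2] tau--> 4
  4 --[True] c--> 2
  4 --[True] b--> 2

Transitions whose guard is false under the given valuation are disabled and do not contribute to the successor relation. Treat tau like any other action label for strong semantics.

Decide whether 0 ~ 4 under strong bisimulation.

Refine partition for ~:
  π0 = {{0,1,2,3,4}}
  π1 = {{0,4},{1,3},{2}}
  π2 = {{0,4},{1},{2},{3}}
stable after 3 split(s): 4 block(s)
0∈{0,4}, 4∈{0,4}

Answer: BISIMILAR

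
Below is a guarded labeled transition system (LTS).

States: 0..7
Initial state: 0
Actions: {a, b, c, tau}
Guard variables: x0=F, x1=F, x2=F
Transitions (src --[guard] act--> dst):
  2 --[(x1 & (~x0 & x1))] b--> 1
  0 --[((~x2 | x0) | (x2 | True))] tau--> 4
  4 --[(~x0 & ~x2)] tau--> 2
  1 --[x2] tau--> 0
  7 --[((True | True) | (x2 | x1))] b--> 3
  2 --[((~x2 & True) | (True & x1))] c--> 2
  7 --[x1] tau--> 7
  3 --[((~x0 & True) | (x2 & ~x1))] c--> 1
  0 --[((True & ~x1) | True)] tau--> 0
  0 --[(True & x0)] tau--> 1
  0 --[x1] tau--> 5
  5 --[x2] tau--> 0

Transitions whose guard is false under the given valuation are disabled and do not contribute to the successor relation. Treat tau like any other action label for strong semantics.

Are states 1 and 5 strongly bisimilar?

Answer: BISIMILAR

Analysis:
Refine partition for ~:
  π0 = {{0,1,2,3,4,5,6,7}}
  π1 = {{0,4},{1,5,6},{2,3},{7}}
  π2 = {{0},{1,5,6},{2},{3},{4},{7}}
stable after 3 split(s): 6 block(s)
[1]={1,5,6}  [5]={1,5,6}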